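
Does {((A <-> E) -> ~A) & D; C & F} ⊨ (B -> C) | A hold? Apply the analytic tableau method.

Yes

Initial set: {(((A <-> E) -> ~A) & D); (C & F); ~((B -> C) | A)}.
(((A <-> E) -> ~A) & D): α-rule — add ((A <-> E) -> ~A), D.
(C & F): α-rule — add C, F.
~((B -> C) | A): α-rule — add ~(B -> C), ~A.
~(B -> C): α-rule — add B, ~C.
× closes — contains both C and ~C.
All 1 branch closes.
Every branch closed, so the premises entail the conclusion.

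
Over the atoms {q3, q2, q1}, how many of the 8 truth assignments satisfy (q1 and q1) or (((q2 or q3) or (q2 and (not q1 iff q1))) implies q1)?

5

Initial set: {((q1 and q1) or (((q2 or q3) or (q2 and (not q1 iff q1))) implies q1))}.
((q1 and q1) or (((q2 or q3) or (q2 and (not q1 iff q1))) implies q1)): β-rule — branch into (q1 and q1)  //  (((q2 or q3) or (q2 and (not q1 iff q1))) implies q1).
  branch 1 (add (q1 and q1)):
    (q1 and q1): α-rule — add q1, q1.
    ○ open, literals {q1=1}.
  branch 2 (add (((q2 or q3) or (q2 and (not q1 iff q1))) implies q1)):
    (((q2 or q3) or (q2 and (not q1 iff q1))) implies q1): β-rule — branch into not ((q2 or q3) or (q2 and (not q1 iff q1)))  //  q1.
      branch 2.1 (add not ((q2 or q3) or (q2 and (not q1 iff q1)))):
        not ((q2 or q3) or (q2 and (not q1 iff q1))): α-rule — add not (q2 or q3), not (q2 and (not q1 iff q1)).
        not (q2 or q3): α-rule — add not q2, not q3.
        not (q2 and (not q1 iff q1)): β-rule — branch into not q2  //  not (not q1 iff q1).
          branch 2.1.1 (add not q2):
            ○ open, literals {q2=0, q3=0}.
          branch 2.1.2 (add not (not q1 iff q1)):
            not (not q1 iff q1): β-rule — branch into not q1, not q1  //  not not q1, q1.
              branch 2.1.2.1 (add not q1, not q1):
                ○ open, literals {q1=0, q2=0, q3=0}.
              branch 2.1.2.2 (add not not q1, q1):
                ○ open, literals {q1=1, q2=0, q3=0}.
      branch 2.2 (add q1):
        ○ open, literals {q1=1}.
0 branches closed, 5 open.
Each open branch fixes some atoms; the unmentioned ones are free. Counting distinct full assignments: branch {q1=1} (q3, q2) contributes 4 new; branch {q2=0, q3=0} (q1) contributes 1 new; branch {q1=0, q2=0, q3=0} (none free) contributes 0 new; branch {q1=1, q2=0, q3=0} (none free) contributes 0 new; branch {q1=1} (q3, q2) contributes 0 new. Total: 5.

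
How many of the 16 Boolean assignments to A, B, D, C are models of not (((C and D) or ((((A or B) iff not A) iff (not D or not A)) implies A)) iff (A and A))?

5

Initial set: {not (((C and D) or ((((A or B) iff not A) iff (not D or not A)) implies A)) iff (A and A))}.
not (((C and D) or ((((A or B) iff not A) iff (not D or not A)) implies A)) iff (A and A)): β-rule — branch into ((C and D) or ((((A or B) iff not A) iff (not D or not A)) implies A)), not (A and A)  //  not ((C and D) or ((((A or B) iff not A) iff (not D or not A)) implies A)), (A and A).
  branch 1 (add ((C and D) or ((((A or B) iff not A) iff (not D or not A)) implies A)), not (A and A)):
    ((C and D) or ((((A or B) iff not A) iff (not D or not A)) implies A)): β-rule — branch into (C and D)  //  ((((A or B) iff not A) iff (not D or not A)) implies A).
      branch 1.1 (add (C and D)):
        (C and D): α-rule — add C, D.
        not (A and A): β-rule — branch into not A  //  not A.
          branch 1.1.1 (add not A):
            ○ open, literals {A=0, C=1, D=1}.
          branch 1.1.2 (add not A):
            ○ open, literals {A=0, C=1, D=1}.
      branch 1.2 (add ((((A or B) iff not A) iff (not D or not A)) implies A)):
        not (A and A): β-rule — branch into not A  //  not A.
          branch 1.2.1 (add not A):
            ((((A or B) iff not A) iff (not D or not A)) implies A): β-rule — branch into not (((A or B) iff not A) iff (not D or not A))  //  A.
              branch 1.2.1.1 (add not (((A or B) iff not A) iff (not D or not A))):
                not (((A or B) iff not A) iff (not D or not A)): β-rule — branch into ((A or B) iff not A), not (not D or not A)  //  not ((A or B) iff not A), (not D or not A).
                  branch 1.2.1.1.1 (add ((A or B) iff not A), not (not D or not A)):
                    not (not D or not A): α-rule — add not not D, not not A.
                    × closes — contains both A and not A.
                  branch 1.2.1.1.2 (add not ((A or B) iff not A), (not D or not A)):
                    not ((A or B) iff not A): β-rule — branch into (A or B), not not A  //  not (A or B), not A.
                      branch 1.2.1.1.2.1 (add (A or B), not not A):
                        × closes — contains both A and not A.
                      branch 1.2.1.1.2.2 (add not (A or B), not A):
                        not (A or B): α-rule — add not A, not B.
                        (not D or not A): β-rule — branch into not D  //  not A.
                          branch 1.2.1.1.2.2.1 (add not D):
                            ○ open, literals {A=0, B=0, D=0}.
                          branch 1.2.1.1.2.2.2 (add not A):
                            ○ open, literals {A=0, B=0}.
              branch 1.2.1.2 (add A):
                × closes — contains both A and not A.
          branch 1.2.2 (add not A):
            ((((A or B) iff not A) iff (not D or not A)) implies A): β-rule — branch into not (((A or B) iff not A) iff (not D or not A))  //  A.
              branch 1.2.2.1 (add not (((A or B) iff not A) iff (not D or not A))):
                not (((A or B) iff not A) iff (not D or not A)): β-rule — branch into ((A or B) iff not A), not (not D or not A)  //  not ((A or B) iff not A), (not D or not A).
                  branch 1.2.2.1.1 (add ((A or B) iff not A), not (not D or not A)):
                    not (not D or not A): α-rule — add not not D, not not A.
                    × closes — contains both A and not A.
                  branch 1.2.2.1.2 (add not ((A or B) iff not A), (not D or not A)):
                    not ((A or B) iff not A): β-rule — branch into (A or B), not not A  //  not (A or B), not A.
                      branch 1.2.2.1.2.1 (add (A or B), not not A):
                        × closes — contains both A and not A.
                      branch 1.2.2.1.2.2 (add not (A or B), not A):
                        not (A or B): α-rule — add not A, not B.
                        (not D or not A): β-rule — branch into not D  //  not A.
                          branch 1.2.2.1.2.2.1 (add not D):
                            ○ open, literals {A=0, B=0, D=0}.
                          branch 1.2.2.1.2.2.2 (add not A):
                            ○ open, literals {A=0, B=0}.
              branch 1.2.2.2 (add A):
                × closes — contains both A and not A.
  branch 2 (add not ((C and D) or ((((A or B) iff not A) iff (not D or not A)) implies A)), (A and A)):
    not ((C and D) or ((((A or B) iff not A) iff (not D or not A)) implies A)): α-rule — add not (C and D), not ((((A or B) iff not A) iff (not D or not A)) implies A).
    (A and A): α-rule — add A, A.
    not ((((A or B) iff not A) iff (not D or not A)) implies A): α-rule — add (((A or B) iff not A) iff (not D or not A)), not A.
    × closes — contains both A and not A.
7 branches closed, 6 open.
Each open branch fixes some atoms; the unmentioned ones are free. Counting distinct full assignments: branch {A=0, C=1, D=1} (B) contributes 2 new; branch {A=0, C=1, D=1} (B) contributes 0 new; branch {A=0, B=0, D=0} (C) contributes 2 new; branch {A=0, B=0} (D, C) contributes 1 new; branch {A=0, B=0, D=0} (C) contributes 0 new; branch {A=0, B=0} (D, C) contributes 0 new. Total: 5.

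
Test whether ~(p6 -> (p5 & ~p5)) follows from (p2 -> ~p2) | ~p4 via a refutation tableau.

Initial set: {((p2 -> ~p2) | ~p4); ~~(p6 -> (p5 & ~p5))}.
((p2 -> ~p2) | ~p4): β-rule — branch into (p2 -> ~p2)  //  ~p4.
  branch 1 (add (p2 -> ~p2)):
    ~~(p6 -> (p5 & ~p5)): β-rule — branch into ~p6  //  (p5 & ~p5).
      branch 1.1 (add ~p6):
        (p2 -> ~p2): β-rule — branch into ~p2  //  ~p2.
          branch 1.1.1 (add ~p2):
            ○ open, literals {p2=F, p6=F}.
          branch 1.1.2 (add ~p2):
            ○ open, literals {p2=F, p6=F}.
      branch 1.2 (add (p5 & ~p5)):
        (p5 & ~p5): α-rule — add p5, ~p5.
        × closes — contains both p5 and ~p5.
  branch 2 (add ~p4):
    ~~(p6 -> (p5 & ~p5)): β-rule — branch into ~p6  //  (p5 & ~p5).
      branch 2.1 (add ~p6):
        ○ open, literals {p4=F, p6=F}.
      branch 2.2 (add (p5 & ~p5)):
        (p5 & ~p5): α-rule — add p5, ~p5.
        × closes — contains both p5 and ~p5.
2 branches closed, 3 open.
An open branch gives a countermodel: p2=F, p6=F (unmentioned atoms arbitrary); the premises hold there but the conclusion fails.

No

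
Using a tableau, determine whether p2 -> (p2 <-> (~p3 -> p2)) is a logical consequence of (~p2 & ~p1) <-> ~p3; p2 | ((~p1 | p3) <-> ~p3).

Yes

Initial set: {((~p2 & ~p1) <-> ~p3); (p2 | ((~p1 | p3) <-> ~p3)); ~(p2 -> (p2 <-> (~p3 -> p2)))}.
~(p2 -> (p2 <-> (~p3 -> p2))): α-rule — add p2, ~(p2 <-> (~p3 -> p2)).
((~p2 & ~p1) <-> ~p3): β-rule — branch into (~p2 & ~p1), ~p3  //  ~(~p2 & ~p1), ~~p3.
  branch 1 (add (~p2 & ~p1), ~p3):
    (~p2 & ~p1): α-rule — add ~p2, ~p1.
    × closes — contains both p2 and ~p2.
  branch 2 (add ~(~p2 & ~p1), ~~p3):
    (p2 | ((~p1 | p3) <-> ~p3)): β-rule — branch into p2  //  ((~p1 | p3) <-> ~p3).
      branch 2.1 (add p2):
        ~(p2 <-> (~p3 -> p2)): β-rule — branch into p2, ~(~p3 -> p2)  //  ~p2, (~p3 -> p2).
          branch 2.1.1 (add p2, ~(~p3 -> p2)):
            ~(~p3 -> p2): α-rule — add ~p3, ~p2.
            × closes — contains both p3 and ~p3.
          branch 2.1.2 (add ~p2, (~p3 -> p2)):
            × closes — contains both p2 and ~p2.
      branch 2.2 (add ((~p1 | p3) <-> ~p3)):
        ~(p2 <-> (~p3 -> p2)): β-rule — branch into p2, ~(~p3 -> p2)  //  ~p2, (~p3 -> p2).
          branch 2.2.1 (add p2, ~(~p3 -> p2)):
            ~(~p3 -> p2): α-rule — add ~p3, ~p2.
            × closes — contains both p3 and ~p3.
          branch 2.2.2 (add ~p2, (~p3 -> p2)):
            × closes — contains both p2 and ~p2.
All 5 branches close.
Every branch closed, so the premises entail the conclusion.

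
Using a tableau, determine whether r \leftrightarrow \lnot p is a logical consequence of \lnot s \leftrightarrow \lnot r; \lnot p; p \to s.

Initial set: {(\lnot s \leftrightarrow \lnot r); \lnot p; (p \to s); \lnot (r \leftrightarrow \lnot p)}.
(\lnot s \leftrightarrow \lnot r): β-rule — branch into \lnot s, \lnot r  //  \lnot \lnot s, \lnot \lnot r.
  branch 1 (add \lnot s, \lnot r):
    (p \to s): β-rule — branch into \lnot p  //  s.
      branch 1.1 (add \lnot p):
        \lnot (r \leftrightarrow \lnot p): β-rule — branch into r, \lnot \lnot p  //  \lnot r, \lnot p.
          branch 1.1.1 (add r, \lnot \lnot p):
            × closes — contains both r and \lnot r.
          branch 1.1.2 (add \lnot r, \lnot p):
            ○ open, literals {p=false, r=false, s=false}.
      branch 1.2 (add s):
        × closes — contains both s and \lnot s.
  branch 2 (add \lnot \lnot s, \lnot \lnot r):
    (p \to s): β-rule — branch into \lnot p  //  s.
      branch 2.1 (add \lnot p):
        \lnot (r \leftrightarrow \lnot p): β-rule — branch into r, \lnot \lnot p  //  \lnot r, \lnot p.
          branch 2.1.1 (add r, \lnot \lnot p):
            × closes — contains both p and \lnot p.
          branch 2.1.2 (add \lnot r, \lnot p):
            × closes — contains both r and \lnot r.
      branch 2.2 (add s):
        \lnot (r \leftrightarrow \lnot p): β-rule — branch into r, \lnot \lnot p  //  \lnot r, \lnot p.
          branch 2.2.1 (add r, \lnot \lnot p):
            × closes — contains both p and \lnot p.
          branch 2.2.2 (add \lnot r, \lnot p):
            × closes — contains both r and \lnot r.
6 branches closed, 1 open.
An open branch gives a countermodel: p=false, r=false, s=false (unmentioned atoms arbitrary); the premises hold there but the conclusion fails.

No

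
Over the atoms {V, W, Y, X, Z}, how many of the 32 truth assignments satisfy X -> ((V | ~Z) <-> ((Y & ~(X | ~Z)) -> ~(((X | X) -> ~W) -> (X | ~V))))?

28

Initial set: {(X -> ((V | ~Z) <-> ((Y & ~(X | ~Z)) -> ~(((X | X) -> ~W) -> (X | ~V)))))}.
(X -> ((V | ~Z) <-> ((Y & ~(X | ~Z)) -> ~(((X | X) -> ~W) -> (X | ~V))))): β-rule — branch into ~X  //  ((V | ~Z) <-> ((Y & ~(X | ~Z)) -> ~(((X | X) -> ~W) -> (X | ~V)))).
  branch 1 (add ~X):
    ○ open, literals {X=0}.
  branch 2 (add ((V | ~Z) <-> ((Y & ~(X | ~Z)) -> ~(((X | X) -> ~W) -> (X | ~V))))):
    ((V | ~Z) <-> ((Y & ~(X | ~Z)) -> ~(((X | X) -> ~W) -> (X | ~V)))): β-rule — branch into (V | ~Z), ((Y & ~(X | ~Z)) -> ~(((X | X) -> ~W) -> (X | ~V)))  //  ~(V | ~Z), ~((Y & ~(X | ~Z)) -> ~(((X | X) -> ~W) -> (X | ~V))).
      branch 2.1 (add (V | ~Z), ((Y & ~(X | ~Z)) -> ~(((X | X) -> ~W) -> (X | ~V)))):
        (V | ~Z): β-rule — branch into V  //  ~Z.
          branch 2.1.1 (add V):
            ((Y & ~(X | ~Z)) -> ~(((X | X) -> ~W) -> (X | ~V))): β-rule — branch into ~(Y & ~(X | ~Z))  //  ~(((X | X) -> ~W) -> (X | ~V)).
              branch 2.1.1.1 (add ~(Y & ~(X | ~Z))):
                ~(Y & ~(X | ~Z)): β-rule — branch into ~Y  //  ~~(X | ~Z).
                  branch 2.1.1.1.1 (add ~Y):
                    ○ open, literals {V=1, Y=0}.
                  branch 2.1.1.1.2 (add ~~(X | ~Z)):
                    ~~(X | ~Z): β-rule — branch into X  //  ~Z.
                      branch 2.1.1.1.2.1 (add X):
                        ○ open, literals {V=1, X=1}.
                      branch 2.1.1.1.2.2 (add ~Z):
                        ○ open, literals {V=1, Z=0}.
              branch 2.1.1.2 (add ~(((X | X) -> ~W) -> (X | ~V))):
                ~(((X | X) -> ~W) -> (X | ~V)): α-rule — add ((X | X) -> ~W), ~(X | ~V).
                ~(X | ~V): α-rule — add ~X, ~~V.
                ((X | X) -> ~W): β-rule — branch into ~(X | X)  //  ~W.
                  branch 2.1.1.2.1 (add ~(X | X)):
                    ~(X | X): α-rule — add ~X, ~X.
                    ○ open, literals {V=1, X=0}.
                  branch 2.1.1.2.2 (add ~W):
                    ○ open, literals {V=1, W=0, X=0}.
          branch 2.1.2 (add ~Z):
            ((Y & ~(X | ~Z)) -> ~(((X | X) -> ~W) -> (X | ~V))): β-rule — branch into ~(Y & ~(X | ~Z))  //  ~(((X | X) -> ~W) -> (X | ~V)).
              branch 2.1.2.1 (add ~(Y & ~(X | ~Z))):
                ~(Y & ~(X | ~Z)): β-rule — branch into ~Y  //  ~~(X | ~Z).
                  branch 2.1.2.1.1 (add ~Y):
                    ○ open, literals {Y=0, Z=0}.
                  branch 2.1.2.1.2 (add ~~(X | ~Z)):
                    ~~(X | ~Z): β-rule — branch into X  //  ~Z.
                      branch 2.1.2.1.2.1 (add X):
                        ○ open, literals {X=1, Z=0}.
                      branch 2.1.2.1.2.2 (add ~Z):
                        ○ open, literals {Z=0}.
              branch 2.1.2.2 (add ~(((X | X) -> ~W) -> (X | ~V))):
                ~(((X | X) -> ~W) -> (X | ~V)): α-rule — add ((X | X) -> ~W), ~(X | ~V).
                ~(X | ~V): α-rule — add ~X, ~~V.
                ((X | X) -> ~W): β-rule — branch into ~(X | X)  //  ~W.
                  branch 2.1.2.2.1 (add ~(X | X)):
                    ~(X | X): α-rule — add ~X, ~X.
                    ○ open, literals {V=1, X=0, Z=0}.
                  branch 2.1.2.2.2 (add ~W):
                    ○ open, literals {V=1, W=0, X=0, Z=0}.
      branch 2.2 (add ~(V | ~Z), ~((Y & ~(X | ~Z)) -> ~(((X | X) -> ~W) -> (X | ~V)))):
        ~(V | ~Z): α-rule — add ~V, ~~Z.
        ~((Y & ~(X | ~Z)) -> ~(((X | X) -> ~W) -> (X | ~V))): α-rule — add (Y & ~(X | ~Z)), ~~(((X | X) -> ~W) -> (X | ~V)).
        (Y & ~(X | ~Z)): α-rule — add Y, ~(X | ~Z).
        ~(X | ~Z): α-rule — add ~X, ~~Z.
        ~~(((X | X) -> ~W) -> (X | ~V)): β-rule — branch into ~((X | X) -> ~W)  //  (X | ~V).
          branch 2.2.1 (add ~((X | X) -> ~W)):
            ~((X | X) -> ~W): α-rule — add (X | X), ~~W.
            (X | X): β-rule — branch into X  //  X.
              branch 2.2.1.1 (add X):
                × closes — contains both X and ~X.
              branch 2.2.1.2 (add X):
                × closes — contains both X and ~X.
          branch 2.2.2 (add (X | ~V)):
            (X | ~V): β-rule — branch into X  //  ~V.
              branch 2.2.2.1 (add X):
                × closes — contains both X and ~X.
              branch 2.2.2.2 (add ~V):
                ○ open, literals {V=0, X=0, Y=1, Z=1}.
3 branches closed, 12 open.
Each open branch fixes some atoms; the unmentioned ones are free. Counting distinct full assignments: branch {X=0} (V, W, Y, Z) contributes 16 new; branch {V=1, Y=0} (W, X, Z) contributes 4 new; branch {V=1, X=1} (W, Y, Z) contributes 4 new; branch {V=1, Z=0} (W, Y, X) contributes 0 new; branch {V=1, X=0} (W, Y, Z) contributes 0 new; branch {V=1, W=0, X=0} (Y, Z) contributes 0 new; branch {Y=0, Z=0} (V, W, X) contributes 2 new; branch {X=1, Z=0} (V, W, Y) contributes 2 new; branch {Z=0} (V, W, Y, X) contributes 0 new; branch {V=1, X=0, Z=0} (W, Y) contributes 0 new; branch {V=1, W=0, X=0, Z=0} (Y) contributes 0 new; branch {V=0, X=0, Y=1, Z=1} (W) contributes 0 new. Total: 28.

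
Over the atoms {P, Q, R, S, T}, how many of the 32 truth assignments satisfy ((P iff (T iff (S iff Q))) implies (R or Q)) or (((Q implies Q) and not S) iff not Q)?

Initial set: {T (((P iff (T iff (S iff Q))) implies (R or Q)) or (((Q implies Q) and not S) iff not Q))}.
T (((P iff (T iff (S iff Q))) implies (R or Q)) or (((Q implies Q) and not S) iff not Q)): β-rule — branch into T ((P iff (T iff (S iff Q))) implies (R or Q))  //  T (((Q implies Q) and not S) iff not Q).
  branch 1 (add T ((P iff (T iff (S iff Q))) implies (R or Q))):
    T ((P iff (T iff (S iff Q))) implies (R or Q)): β-rule — branch into F (P iff (T iff (S iff Q)))  //  T (R or Q).
      branch 1.1 (add F (P iff (T iff (S iff Q)))):
        F (P iff (T iff (S iff Q))): β-rule — branch into T P, F (T iff (S iff Q))  //  F P, T (T iff (S iff Q)).
          branch 1.1.1 (add T P, F (T iff (S iff Q))):
            F (T iff (S iff Q)): β-rule — branch into T T, F (S iff Q)  //  F T, T (S iff Q).
              branch 1.1.1.1 (add T T, F (S iff Q)):
                F (S iff Q): β-rule — branch into T S, F Q  //  F S, T Q.
                  branch 1.1.1.1.1 (add T S, F Q):
                    ○ open, literals {P=T, Q=F, S=T, T=T}.
                  branch 1.1.1.1.2 (add F S, T Q):
                    ○ open, literals {P=T, Q=T, S=F, T=T}.
              branch 1.1.1.2 (add F T, T (S iff Q)):
                T (S iff Q): β-rule — branch into T S, T Q  //  F S, F Q.
                  branch 1.1.1.2.1 (add T S, T Q):
                    ○ open, literals {P=T, Q=T, S=T, T=F}.
                  branch 1.1.1.2.2 (add F S, F Q):
                    ○ open, literals {P=T, Q=F, S=F, T=F}.
          branch 1.1.2 (add F P, T (T iff (S iff Q))):
            T (T iff (S iff Q)): β-rule — branch into T T, T (S iff Q)  //  F T, F (S iff Q).
              branch 1.1.2.1 (add T T, T (S iff Q)):
                T (S iff Q): β-rule — branch into T S, T Q  //  F S, F Q.
                  branch 1.1.2.1.1 (add T S, T Q):
                    ○ open, literals {P=F, Q=T, S=T, T=T}.
                  branch 1.1.2.1.2 (add F S, F Q):
                    ○ open, literals {P=F, Q=F, S=F, T=T}.
              branch 1.1.2.2 (add F T, F (S iff Q)):
                F (S iff Q): β-rule — branch into T S, F Q  //  F S, T Q.
                  branch 1.1.2.2.1 (add T S, F Q):
                    ○ open, literals {P=F, Q=F, S=T, T=F}.
                  branch 1.1.2.2.2 (add F S, T Q):
                    ○ open, literals {P=F, Q=T, S=F, T=F}.
      branch 1.2 (add T (R or Q)):
        T (R or Q): β-rule — branch into T R  //  T Q.
          branch 1.2.1 (add T R):
            ○ open, literals {R=T}.
          branch 1.2.2 (add T Q):
            ○ open, literals {Q=T}.
  branch 2 (add T (((Q implies Q) and not S) iff not Q)):
    T (((Q implies Q) and not S) iff not Q): β-rule — branch into T ((Q implies Q) and not S), T not Q  //  F ((Q implies Q) and not S), F not Q.
      branch 2.1 (add T ((Q implies Q) and not S), T not Q):
        T ((Q implies Q) and not S): α-rule — add T (Q implies Q), T not S.
        T (Q implies Q): β-rule — branch into F Q  //  T Q.
          branch 2.1.1 (add F Q):
            ○ open, literals {Q=F, S=F}.
          branch 2.1.2 (add T Q):
            × closes — contains both Q and not Q.
      branch 2.2 (add F ((Q implies Q) and not S), F not Q):
        F ((Q implies Q) and not S): β-rule — branch into F (Q implies Q)  //  F not S.
          branch 2.2.1 (add F (Q implies Q)):
            F (Q implies Q): α-rule — add T Q, F Q.
            × closes — contains both Q and not Q.
          branch 2.2.2 (add F not S):
            ○ open, literals {Q=T, S=T}.
2 branches closed, 12 open.
Each open branch fixes some atoms; the unmentioned ones are free. Counting distinct full assignments: branch {P=T, Q=F, S=T, T=T} (R) contributes 2 new; branch {P=T, Q=T, S=F, T=T} (R) contributes 2 new; branch {P=T, Q=T, S=T, T=F} (R) contributes 2 new; branch {P=T, Q=F, S=F, T=F} (R) contributes 2 new; branch {P=F, Q=T, S=T, T=T} (R) contributes 2 new; branch {P=F, Q=F, S=F, T=T} (R) contributes 2 new; branch {P=F, Q=F, S=T, T=F} (R) contributes 2 new; branch {P=F, Q=T, S=F, T=F} (R) contributes 2 new; branch {R=T} (P, Q, S, T) contributes 8 new; branch {Q=T} (P, R, S, T) contributes 4 new; branch {Q=F, S=F} (P, R, T) contributes 2 new; branch {Q=T, S=T} (P, R, T) contributes 0 new. Total: 30.

30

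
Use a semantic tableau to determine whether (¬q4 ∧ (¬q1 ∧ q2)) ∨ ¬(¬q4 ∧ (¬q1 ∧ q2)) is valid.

Valid

Assume the negation and expand:
Initial set: {¬((¬q4 ∧ (¬q1 ∧ q2)) ∨ ¬(¬q4 ∧ (¬q1 ∧ q2)))}.
¬((¬q4 ∧ (¬q1 ∧ q2)) ∨ ¬(¬q4 ∧ (¬q1 ∧ q2))): α-rule — add ¬(¬q4 ∧ (¬q1 ∧ q2)), ¬¬(¬q4 ∧ (¬q1 ∧ q2)).
¬¬(¬q4 ∧ (¬q1 ∧ q2)): α-rule — add ¬q4, (¬q1 ∧ q2).
(¬q1 ∧ q2): α-rule — add ¬q1, q2.
¬(¬q4 ∧ (¬q1 ∧ q2)): β-rule — branch into ¬¬q4  //  ¬(¬q1 ∧ q2).
  branch 1 (add ¬¬q4):
    × closes — contains both q4 and ¬q4.
  branch 2 (add ¬(¬q1 ∧ q2)):
    ¬(¬q1 ∧ q2): β-rule — branch into ¬¬q1  //  ¬q2.
      branch 2.1 (add ¬¬q1):
        × closes — contains both q1 and ¬q1.
      branch 2.2 (add ¬q2):
        × closes — contains both q2 and ¬q2.
All 3 branches close.
Every branch closed, so the negation is unsatisfiable and the formula is valid.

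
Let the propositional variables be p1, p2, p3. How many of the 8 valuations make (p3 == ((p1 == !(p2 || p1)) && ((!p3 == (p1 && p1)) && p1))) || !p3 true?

Initial set: {((p3 == ((p1 == !(p2 || p1)) && ((!p3 == (p1 && p1)) && p1))) || !p3)}.
((p3 == ((p1 == !(p2 || p1)) && ((!p3 == (p1 && p1)) && p1))) || !p3): β-rule — branch into (p3 == ((p1 == !(p2 || p1)) && ((!p3 == (p1 && p1)) && p1)))  //  !p3.
  branch 1 (add (p3 == ((p1 == !(p2 || p1)) && ((!p3 == (p1 && p1)) && p1)))):
    (p3 == ((p1 == !(p2 || p1)) && ((!p3 == (p1 && p1)) && p1))): β-rule — branch into p3, ((p1 == !(p2 || p1)) && ((!p3 == (p1 && p1)) && p1))  //  !p3, !((p1 == !(p2 || p1)) && ((!p3 == (p1 && p1)) && p1)).
      branch 1.1 (add p3, ((p1 == !(p2 || p1)) && ((!p3 == (p1 && p1)) && p1))):
        ((p1 == !(p2 || p1)) && ((!p3 == (p1 && p1)) && p1)): α-rule — add (p1 == !(p2 || p1)), ((!p3 == (p1 && p1)) && p1).
        ((!p3 == (p1 && p1)) && p1): α-rule — add (!p3 == (p1 && p1)), p1.
        (p1 == !(p2 || p1)): β-rule — branch into p1, !(p2 || p1)  //  !p1, !!(p2 || p1).
          branch 1.1.1 (add p1, !(p2 || p1)):
            !(p2 || p1): α-rule — add !p2, !p1.
            × closes — contains both p1 and !p1.
          branch 1.1.2 (add !p1, !!(p2 || p1)):
            × closes — contains both p1 and !p1.
      branch 1.2 (add !p3, !((p1 == !(p2 || p1)) && ((!p3 == (p1 && p1)) && p1))):
        !((p1 == !(p2 || p1)) && ((!p3 == (p1 && p1)) && p1)): β-rule — branch into !(p1 == !(p2 || p1))  //  !((!p3 == (p1 && p1)) && p1).
          branch 1.2.1 (add !(p1 == !(p2 || p1))):
            !(p1 == !(p2 || p1)): β-rule — branch into p1, !!(p2 || p1)  //  !p1, !(p2 || p1).
              branch 1.2.1.1 (add p1, !!(p2 || p1)):
                !!(p2 || p1): β-rule — branch into p2  //  p1.
                  branch 1.2.1.1.1 (add p2):
                    ○ open, literals {p1=T, p2=T, p3=F}.
                  branch 1.2.1.1.2 (add p1):
                    ○ open, literals {p1=T, p3=F}.
              branch 1.2.1.2 (add !p1, !(p2 || p1)):
                !(p2 || p1): α-rule — add !p2, !p1.
                ○ open, literals {p1=F, p2=F, p3=F}.
          branch 1.2.2 (add !((!p3 == (p1 && p1)) && p1)):
            !((!p3 == (p1 && p1)) && p1): β-rule — branch into !(!p3 == (p1 && p1))  //  !p1.
              branch 1.2.2.1 (add !(!p3 == (p1 && p1))):
                !(!p3 == (p1 && p1)): β-rule — branch into !p3, !(p1 && p1)  //  !!p3, (p1 && p1).
                  branch 1.2.2.1.1 (add !p3, !(p1 && p1)):
                    !(p1 && p1): β-rule — branch into !p1  //  !p1.
                      branch 1.2.2.1.1.1 (add !p1):
                        ○ open, literals {p1=F, p3=F}.
                      branch 1.2.2.1.1.2 (add !p1):
                        ○ open, literals {p1=F, p3=F}.
                  branch 1.2.2.1.2 (add !!p3, (p1 && p1)):
                    × closes — contains both p3 and !p3.
              branch 1.2.2.2 (add !p1):
                ○ open, literals {p1=F, p3=F}.
  branch 2 (add !p3):
    ○ open, literals {p3=F}.
3 branches closed, 7 open.
Each open branch fixes some atoms; the unmentioned ones are free. Counting distinct full assignments: branch {p1=T, p2=T, p3=F} (none free) contributes 1 new; branch {p1=T, p3=F} (p2) contributes 1 new; branch {p1=F, p2=F, p3=F} (none free) contributes 1 new; branch {p1=F, p3=F} (p2) contributes 1 new; branch {p1=F, p3=F} (p2) contributes 0 new; branch {p1=F, p3=F} (p2) contributes 0 new; branch {p3=F} (p1, p2) contributes 0 new. Total: 4.

4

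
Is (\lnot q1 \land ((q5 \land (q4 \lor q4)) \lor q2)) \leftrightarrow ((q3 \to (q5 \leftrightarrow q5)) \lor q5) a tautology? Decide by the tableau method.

Not valid

Assume the negation and expand:
Initial set: {\lnot ((\lnot q1 \land ((q5 \land (q4 \lor q4)) \lor q2)) \leftrightarrow ((q3 \to (q5 \leftrightarrow q5)) \lor q5))}.
\lnot ((\lnot q1 \land ((q5 \land (q4 \lor q4)) \lor q2)) \leftrightarrow ((q3 \to (q5 \leftrightarrow q5)) \lor q5)): β-rule — branch into (\lnot q1 \land ((q5 \land (q4 \lor q4)) \lor q2)), \lnot ((q3 \to (q5 \leftrightarrow q5)) \lor q5)  //  \lnot (\lnot q1 \land ((q5 \land (q4 \lor q4)) \lor q2)), ((q3 \to (q5 \leftrightarrow q5)) \lor q5).
  branch 1 (add (\lnot q1 \land ((q5 \land (q4 \lor q4)) \lor q2)), \lnot ((q3 \to (q5 \leftrightarrow q5)) \lor q5)):
    (\lnot q1 \land ((q5 \land (q4 \lor q4)) \lor q2)): α-rule — add \lnot q1, ((q5 \land (q4 \lor q4)) \lor q2).
    \lnot ((q3 \to (q5 \leftrightarrow q5)) \lor q5): α-rule — add \lnot (q3 \to (q5 \leftrightarrow q5)), \lnot q5.
    \lnot (q3 \to (q5 \leftrightarrow q5)): α-rule — add q3, \lnot (q5 \leftrightarrow q5).
    ((q5 \land (q4 \lor q4)) \lor q2): β-rule — branch into (q5 \land (q4 \lor q4))  //  q2.
      branch 1.1 (add (q5 \land (q4 \lor q4))):
        (q5 \land (q4 \lor q4)): α-rule — add q5, (q4 \lor q4).
        × closes — contains both q5 and \lnot q5.
      branch 1.2 (add q2):
        \lnot (q5 \leftrightarrow q5): β-rule — branch into q5, \lnot q5  //  \lnot q5, q5.
          branch 1.2.1 (add q5, \lnot q5):
            × closes — contains both q5 and \lnot q5.
          branch 1.2.2 (add \lnot q5, q5):
            × closes — contains both q5 and \lnot q5.
  branch 2 (add \lnot (\lnot q1 \land ((q5 \land (q4 \lor q4)) \lor q2)), ((q3 \to (q5 \leftrightarrow q5)) \lor q5)):
    \lnot (\lnot q1 \land ((q5 \land (q4 \lor q4)) \lor q2)): β-rule — branch into \lnot \lnot q1  //  \lnot ((q5 \land (q4 \lor q4)) \lor q2).
      branch 2.1 (add \lnot \lnot q1):
        ((q3 \to (q5 \leftrightarrow q5)) \lor q5): β-rule — branch into (q3 \to (q5 \leftrightarrow q5))  //  q5.
          branch 2.1.1 (add (q3 \to (q5 \leftrightarrow q5))):
            (q3 \to (q5 \leftrightarrow q5)): β-rule — branch into \lnot q3  //  (q5 \leftrightarrow q5).
              branch 2.1.1.1 (add \lnot q3):
                ○ open, literals {q1=T, q3=F}.
              branch 2.1.1.2 (add (q5 \leftrightarrow q5)):
                (q5 \leftrightarrow q5): β-rule — branch into q5, q5  //  \lnot q5, \lnot q5.
                  branch 2.1.1.2.1 (add q5, q5):
                    ○ open, literals {q1=T, q5=T}.
                  branch 2.1.1.2.2 (add \lnot q5, \lnot q5):
                    ○ open, literals {q1=T, q5=F}.
          branch 2.1.2 (add q5):
            ○ open, literals {q1=T, q5=T}.
      branch 2.2 (add \lnot ((q5 \land (q4 \lor q4)) \lor q2)):
        \lnot ((q5 \land (q4 \lor q4)) \lor q2): α-rule — add \lnot (q5 \land (q4 \lor q4)), \lnot q2.
        ((q3 \to (q5 \leftrightarrow q5)) \lor q5): β-rule — branch into (q3 \to (q5 \leftrightarrow q5))  //  q5.
          branch 2.2.1 (add (q3 \to (q5 \leftrightarrow q5))):
            \lnot (q5 \land (q4 \lor q4)): β-rule — branch into \lnot q5  //  \lnot (q4 \lor q4).
              branch 2.2.1.1 (add \lnot q5):
                (q3 \to (q5 \leftrightarrow q5)): β-rule — branch into \lnot q3  //  (q5 \leftrightarrow q5).
                  branch 2.2.1.1.1 (add \lnot q3):
                    ○ open, literals {q2=F, q3=F, q5=F}.
                  branch 2.2.1.1.2 (add (q5 \leftrightarrow q5)):
                    (q5 \leftrightarrow q5): β-rule — branch into q5, q5  //  \lnot q5, \lnot q5.
                      branch 2.2.1.1.2.1 (add q5, q5):
                        × closes — contains both q5 and \lnot q5.
                      branch 2.2.1.1.2.2 (add \lnot q5, \lnot q5):
                        ○ open, literals {q2=F, q5=F}.
              branch 2.2.1.2 (add \lnot (q4 \lor q4)):
                \lnot (q4 \lor q4): α-rule — add \lnot q4, \lnot q4.
                (q3 \to (q5 \leftrightarrow q5)): β-rule — branch into \lnot q3  //  (q5 \leftrightarrow q5).
                  branch 2.2.1.2.1 (add \lnot q3):
                    ○ open, literals {q2=F, q3=F, q4=F}.
                  branch 2.2.1.2.2 (add (q5 \leftrightarrow q5)):
                    (q5 \leftrightarrow q5): β-rule — branch into q5, q5  //  \lnot q5, \lnot q5.
                      branch 2.2.1.2.2.1 (add q5, q5):
                        ○ open, literals {q2=F, q4=F, q5=T}.
                      branch 2.2.1.2.2.2 (add \lnot q5, \lnot q5):
                        ○ open, literals {q2=F, q4=F, q5=F}.
          branch 2.2.2 (add q5):
            \lnot (q5 \land (q4 \lor q4)): β-rule — branch into \lnot q5  //  \lnot (q4 \lor q4).
              branch 2.2.2.1 (add \lnot q5):
                × closes — contains both q5 and \lnot q5.
              branch 2.2.2.2 (add \lnot (q4 \lor q4)):
                \lnot (q4 \lor q4): α-rule — add \lnot q4, \lnot q4.
                ○ open, literals {q2=F, q4=F, q5=T}.
5 branches closed, 10 open.
An open branch gives a countermodel: q1=T, q3=F (unmentioned atoms arbitrary); under it the original formula is false.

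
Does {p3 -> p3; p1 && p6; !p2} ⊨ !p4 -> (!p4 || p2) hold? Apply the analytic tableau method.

Yes

Initial set: {(p3 -> p3); (p1 && p6); !p2; !(!p4 -> (!p4 || p2))}.
(p1 && p6): α-rule — add p1, p6.
!(!p4 -> (!p4 || p2)): α-rule — add !p4, !(!p4 || p2).
!(!p4 || p2): α-rule — add !!p4, !p2.
× closes — contains both p4 and !p4.
All 1 branch closes.
Every branch closed, so the premises entail the conclusion.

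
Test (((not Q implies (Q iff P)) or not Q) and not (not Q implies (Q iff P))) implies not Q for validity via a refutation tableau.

Valid

Assume the negation and expand:
Initial set: {not ((((not Q implies (Q iff P)) or not Q) and not (not Q implies (Q iff P))) implies not Q)}.
not ((((not Q implies (Q iff P)) or not Q) and not (not Q implies (Q iff P))) implies not Q): α-rule — add (((not Q implies (Q iff P)) or not Q) and not (not Q implies (Q iff P))), not not Q.
(((not Q implies (Q iff P)) or not Q) and not (not Q implies (Q iff P))): α-rule — add ((not Q implies (Q iff P)) or not Q), not (not Q implies (Q iff P)).
not (not Q implies (Q iff P)): α-rule — add not Q, not (Q iff P).
× closes — contains both Q and not Q.
All 1 branch closes.
Every branch closed, so the negation is unsatisfiable and the formula is valid.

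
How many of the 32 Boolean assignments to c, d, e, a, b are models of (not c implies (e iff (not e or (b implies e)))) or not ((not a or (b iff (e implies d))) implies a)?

Initial set: {((not c implies (e iff (not e or (b implies e)))) or not ((not a or (b iff (e implies d))) implies a))}.
((not c implies (e iff (not e or (b implies e)))) or not ((not a or (b iff (e implies d))) implies a)): β-rule — branch into (not c implies (e iff (not e or (b implies e))))  //  not ((not a or (b iff (e implies d))) implies a).
  branch 1 (add (not c implies (e iff (not e or (b implies e))))):
    (not c implies (e iff (not e or (b implies e)))): β-rule — branch into not not c  //  (e iff (not e or (b implies e))).
      branch 1.1 (add not not c):
        ○ open, literals {c=1}.
      branch 1.2 (add (e iff (not e or (b implies e)))):
        (e iff (not e or (b implies e))): β-rule — branch into e, (not e or (b implies e))  //  not e, not (not e or (b implies e)).
          branch 1.2.1 (add e, (not e or (b implies e))):
            (not e or (b implies e)): β-rule — branch into not e  //  (b implies e).
              branch 1.2.1.1 (add not e):
                × closes — contains both e and not e.
              branch 1.2.1.2 (add (b implies e)):
                (b implies e): β-rule — branch into not b  //  e.
                  branch 1.2.1.2.1 (add not b):
                    ○ open, literals {b=0, e=1}.
                  branch 1.2.1.2.2 (add e):
                    ○ open, literals {e=1}.
          branch 1.2.2 (add not e, not (not e or (b implies e))):
            not (not e or (b implies e)): α-rule — add not not e, not (b implies e).
            × closes — contains both e and not e.
  branch 2 (add not ((not a or (b iff (e implies d))) implies a)):
    not ((not a or (b iff (e implies d))) implies a): α-rule — add (not a or (b iff (e implies d))), not a.
    (not a or (b iff (e implies d))): β-rule — branch into not a  //  (b iff (e implies d)).
      branch 2.1 (add not a):
        ○ open, literals {a=0}.
      branch 2.2 (add (b iff (e implies d))):
        (b iff (e implies d)): β-rule — branch into b, (e implies d)  //  not b, not (e implies d).
          branch 2.2.1 (add b, (e implies d)):
            (e implies d): β-rule — branch into not e  //  d.
              branch 2.2.1.1 (add not e):
                ○ open, literals {a=0, b=1, e=0}.
              branch 2.2.1.2 (add d):
                ○ open, literals {a=0, b=1, d=1}.
          branch 2.2.2 (add not b, not (e implies d)):
            not (e implies d): α-rule — add e, not d.
            ○ open, literals {a=0, b=0, d=0, e=1}.
2 branches closed, 7 open.
Each open branch fixes some atoms; the unmentioned ones are free. Counting distinct full assignments: branch {c=1} (d, e, a, b) contributes 16 new; branch {b=0, e=1} (c, d, a) contributes 4 new; branch {e=1} (c, d, a, b) contributes 4 new; branch {a=0} (c, d, e, b) contributes 4 new; branch {a=0, b=1, e=0} (c, d) contributes 0 new; branch {a=0, b=1, d=1} (c, e) contributes 0 new; branch {a=0, b=0, d=0, e=1} (c) contributes 0 new. Total: 28.

28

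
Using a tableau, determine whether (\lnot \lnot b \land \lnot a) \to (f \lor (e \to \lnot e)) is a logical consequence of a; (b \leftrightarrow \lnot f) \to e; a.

Yes

Initial set: {a; ((b \leftrightarrow \lnot f) \to e); a; \lnot ((\lnot \lnot b \land \lnot a) \to (f \lor (e \to \lnot e)))}.
\lnot ((\lnot \lnot b \land \lnot a) \to (f \lor (e \to \lnot e))): α-rule — add (\lnot \lnot b \land \lnot a), \lnot (f \lor (e \to \lnot e)).
(\lnot \lnot b \land \lnot a): α-rule — add \lnot \lnot b, \lnot a.
× closes — contains both a and \lnot a.
All 1 branch closes.
Every branch closed, so the premises entail the conclusion.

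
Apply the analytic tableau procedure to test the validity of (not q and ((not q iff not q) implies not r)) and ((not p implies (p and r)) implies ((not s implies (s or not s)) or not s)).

Not valid

Assume the negation and expand:
Initial set: {F ((not q and ((not q iff not q) implies not r)) and ((not p implies (p and r)) implies ((not s implies (s or not s)) or not s)))}.
F ((not q and ((not q iff not q) implies not r)) and ((not p implies (p and r)) implies ((not s implies (s or not s)) or not s))): β-rule — branch into F (not q and ((not q iff not q) implies not r))  //  F ((not p implies (p and r)) implies ((not s implies (s or not s)) or not s)).
  branch 1 (add F (not q and ((not q iff not q) implies not r))):
    F (not q and ((not q iff not q) implies not r)): β-rule — branch into F not q  //  F ((not q iff not q) implies not r).
      branch 1.1 (add F not q):
        ○ open, literals {q=true}.
      branch 1.2 (add F ((not q iff not q) implies not r)):
        F ((not q iff not q) implies not r): α-rule — add T (not q iff not q), F not r.
        T (not q iff not q): β-rule — branch into T not q, T not q  //  F not q, F not q.
          branch 1.2.1 (add T not q, T not q):
            ○ open, literals {q=false, r=true}.
          branch 1.2.2 (add F not q, F not q):
            ○ open, literals {q=true, r=true}.
  branch 2 (add F ((not p implies (p and r)) implies ((not s implies (s or not s)) or not s))):
    F ((not p implies (p and r)) implies ((not s implies (s or not s)) or not s)): α-rule — add T (not p implies (p and r)), F ((not s implies (s or not s)) or not s).
    F ((not s implies (s or not s)) or not s): α-rule — add F (not s implies (s or not s)), F not s.
    F (not s implies (s or not s)): α-rule — add T not s, F (s or not s).
    × closes — contains both s and not s.
1 branch closed, 3 open.
An open branch gives a countermodel: q=true (unmentioned atoms arbitrary); under it the original formula is false.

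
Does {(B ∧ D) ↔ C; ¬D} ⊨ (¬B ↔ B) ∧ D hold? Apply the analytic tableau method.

Initial set: {((B ∧ D) ↔ C); ¬D; ¬((¬B ↔ B) ∧ D)}.
((B ∧ D) ↔ C): β-rule — branch into (B ∧ D), C  //  ¬(B ∧ D), ¬C.
  branch 1 (add (B ∧ D), C):
    (B ∧ D): α-rule — add B, D.
    × closes — contains both D and ¬D.
  branch 2 (add ¬(B ∧ D), ¬C):
    ¬((¬B ↔ B) ∧ D): β-rule — branch into ¬(¬B ↔ B)  //  ¬D.
      branch 2.1 (add ¬(¬B ↔ B)):
        ¬(B ∧ D): β-rule — branch into ¬B  //  ¬D.
          branch 2.1.1 (add ¬B):
            ¬(¬B ↔ B): β-rule — branch into ¬B, ¬B  //  ¬¬B, B.
              branch 2.1.1.1 (add ¬B, ¬B):
                ○ open, literals {B=false, C=false, D=false}.
              branch 2.1.1.2 (add ¬¬B, B):
                × closes — contains both B and ¬B.
          branch 2.1.2 (add ¬D):
            ¬(¬B ↔ B): β-rule — branch into ¬B, ¬B  //  ¬¬B, B.
              branch 2.1.2.1 (add ¬B, ¬B):
                ○ open, literals {B=false, C=false, D=false}.
              branch 2.1.2.2 (add ¬¬B, B):
                ○ open, literals {B=true, C=false, D=false}.
      branch 2.2 (add ¬D):
        ¬(B ∧ D): β-rule — branch into ¬B  //  ¬D.
          branch 2.2.1 (add ¬B):
            ○ open, literals {B=false, C=false, D=false}.
          branch 2.2.2 (add ¬D):
            ○ open, literals {C=false, D=false}.
2 branches closed, 5 open.
An open branch gives a countermodel: B=false, C=false, D=false (unmentioned atoms arbitrary); the premises hold there but the conclusion fails.

No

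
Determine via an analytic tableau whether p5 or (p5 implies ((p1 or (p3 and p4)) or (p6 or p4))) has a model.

Initial set: {T (p5 or (p5 implies ((p1 or (p3 and p4)) or (p6 or p4))))}.
T (p5 or (p5 implies ((p1 or (p3 and p4)) or (p6 or p4)))): β-rule — branch into T p5  //  T (p5 implies ((p1 or (p3 and p4)) or (p6 or p4))).
  branch 1 (add T p5):
    ○ open, literals {p5=T}.
  branch 2 (add T (p5 implies ((p1 or (p3 and p4)) or (p6 or p4)))):
    T (p5 implies ((p1 or (p3 and p4)) or (p6 or p4))): β-rule — branch into F p5  //  T ((p1 or (p3 and p4)) or (p6 or p4)).
      branch 2.1 (add F p5):
        ○ open, literals {p5=F}.
      branch 2.2 (add T ((p1 or (p3 and p4)) or (p6 or p4))):
        T ((p1 or (p3 and p4)) or (p6 or p4)): β-rule — branch into T (p1 or (p3 and p4))  //  T (p6 or p4).
          branch 2.2.1 (add T (p1 or (p3 and p4))):
            T (p1 or (p3 and p4)): β-rule — branch into T p1  //  T (p3 and p4).
              branch 2.2.1.1 (add T p1):
                ○ open, literals {p1=T}.
              branch 2.2.1.2 (add T (p3 and p4)):
                T (p3 and p4): α-rule — add T p3, T p4.
                ○ open, literals {p3=T, p4=T}.
          branch 2.2.2 (add T (p6 or p4)):
            T (p6 or p4): β-rule — branch into T p6  //  T p4.
              branch 2.2.2.1 (add T p6):
                ○ open, literals {p6=T}.
              branch 2.2.2.2 (add T p4):
                ○ open, literals {p4=T}.
0 branches closed, 6 open.
An open branch gives a satisfying assignment: p5=T.

Satisfiable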